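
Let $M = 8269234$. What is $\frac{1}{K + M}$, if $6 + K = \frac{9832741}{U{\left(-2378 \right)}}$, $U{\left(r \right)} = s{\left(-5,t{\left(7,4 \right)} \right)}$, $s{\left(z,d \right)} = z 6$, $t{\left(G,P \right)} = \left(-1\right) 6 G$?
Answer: $\frac{30}{238244099} \approx 1.2592 \cdot 10^{-7}$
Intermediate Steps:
$t{\left(G,P \right)} = - 6 G$
$s{\left(z,d \right)} = 6 z$
$U{\left(r \right)} = -30$ ($U{\left(r \right)} = 6 \left(-5\right) = -30$)
$K = - \frac{9832921}{30}$ ($K = -6 + \frac{9832741}{-30} = -6 + 9832741 \left(- \frac{1}{30}\right) = -6 - \frac{9832741}{30} = - \frac{9832921}{30} \approx -3.2776 \cdot 10^{5}$)
$\frac{1}{K + M} = \frac{1}{- \frac{9832921}{30} + 8269234} = \frac{1}{\frac{238244099}{30}} = \frac{30}{238244099}$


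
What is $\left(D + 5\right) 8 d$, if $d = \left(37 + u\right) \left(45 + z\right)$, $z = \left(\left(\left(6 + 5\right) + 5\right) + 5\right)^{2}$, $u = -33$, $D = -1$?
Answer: $62208$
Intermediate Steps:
$z = 441$ ($z = \left(\left(11 + 5\right) + 5\right)^{2} = \left(16 + 5\right)^{2} = 21^{2} = 441$)
$d = 1944$ ($d = \left(37 - 33\right) \left(45 + 441\right) = 4 \cdot 486 = 1944$)
$\left(D + 5\right) 8 d = \left(-1 + 5\right) 8 \cdot 1944 = 4 \cdot 8 \cdot 1944 = 32 \cdot 1944 = 62208$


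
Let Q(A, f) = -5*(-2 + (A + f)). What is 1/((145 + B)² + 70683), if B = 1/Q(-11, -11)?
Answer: 14400/1320630001 ≈ 1.0904e-5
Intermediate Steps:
Q(A, f) = 10 - 5*A - 5*f (Q(A, f) = -5*(-2 + A + f) = 10 - 5*A - 5*f)
B = 1/120 (B = 1/(10 - 5*(-11) - 5*(-11)) = 1/(10 + 55 + 55) = 1/120 ≈ 0.0083333)
1/((145 + B)² + 70683) = 1/((145 + 1/120)² + 70683) = 1/((17401/120)² + 70683) = 1/(302794801/14400 + 70683) = 1/(1320630001/14400) = 14400/1320630001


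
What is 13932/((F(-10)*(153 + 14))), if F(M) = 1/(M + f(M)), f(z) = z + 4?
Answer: -222912/167 ≈ -1334.8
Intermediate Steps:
f(z) = 4 + z
F(M) = 1/(4 + 2*M) (F(M) = 1/(M + (4 + M)) = 1/(4 + 2*M))
13932/((F(-10)*(153 + 14))) = 13932/(((1/(2*(2 - 10)))*(153 + 14))) = 13932/((((1/2)/(-8))*167)) = 13932/((((1/2)*(-1/8))*167)) = 13932/((-1/16*167)) = 13932/(-167/16) = 13932*(-16/167) = -222912/167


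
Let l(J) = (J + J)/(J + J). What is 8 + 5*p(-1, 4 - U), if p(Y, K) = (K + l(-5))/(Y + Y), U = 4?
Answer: 11/2 ≈ 5.5000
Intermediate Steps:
l(J) = 1 (l(J) = (2*J)/((2*J)) = (2*J)*(1/(2*J)) = 1)
p(Y, K) = (1 + K)/(2*Y) (p(Y, K) = (K + 1)/(Y + Y) = (1 + K)/((2*Y)) = (1 + K)*(1/(2*Y)) = (1 + K)/(2*Y))
8 + 5*p(-1, 4 - U) = 8 + 5*((1/2)*(1 + (4 - 1*4))/(-1)) = 8 + 5*((1/2)*(-1)*(1 + (4 - 4))) = 8 + 5*((1/2)*(-1)*(1 + 0)) = 8 + 5*((1/2)*(-1)*1) = 8 + 5*(-1/2) = 8 - 5/2 = 11/2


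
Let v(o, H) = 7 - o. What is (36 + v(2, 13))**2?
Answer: 1681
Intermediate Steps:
(36 + v(2, 13))**2 = (36 + (7 - 1*2))**2 = (36 + (7 - 2))**2 = (36 + 5)**2 = 41**2 = 1681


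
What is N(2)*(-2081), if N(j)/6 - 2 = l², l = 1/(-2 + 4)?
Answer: -56187/2 ≈ -28094.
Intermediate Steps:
l = ½ (l = 1/2 = ½ ≈ 0.50000)
N(j) = 27/2 (N(j) = 12 + 6*(½)² = 12 + 6*(¼) = 12 + 3/2 = 27/2)
N(2)*(-2081) = (27/2)*(-2081) = -56187/2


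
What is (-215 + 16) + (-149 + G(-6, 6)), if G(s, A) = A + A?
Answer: -336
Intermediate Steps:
G(s, A) = 2*A
(-215 + 16) + (-149 + G(-6, 6)) = (-215 + 16) + (-149 + 2*6) = -199 + (-149 + 12) = -199 - 137 = -336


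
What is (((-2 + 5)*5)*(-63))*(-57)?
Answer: 53865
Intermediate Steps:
(((-2 + 5)*5)*(-63))*(-57) = ((3*5)*(-63))*(-57) = (15*(-63))*(-57) = -945*(-57) = 53865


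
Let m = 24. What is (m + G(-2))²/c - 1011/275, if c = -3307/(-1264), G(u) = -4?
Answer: 135696623/909425 ≈ 149.21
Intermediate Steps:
c = 3307/1264 (c = -3307*(-1/1264) = 3307/1264 ≈ 2.6163)
(m + G(-2))²/c - 1011/275 = (24 - 4)²/(3307/1264) - 1011/275 = 20²*(1264/3307) - 1011*1/275 = 400*(1264/3307) - 1011/275 = 505600/3307 - 1011/275 = 135696623/909425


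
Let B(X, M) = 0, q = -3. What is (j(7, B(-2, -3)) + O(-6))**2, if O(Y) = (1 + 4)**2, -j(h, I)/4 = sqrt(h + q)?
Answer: 289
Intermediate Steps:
j(h, I) = -4*sqrt(-3 + h) (j(h, I) = -4*sqrt(h - 3) = -4*sqrt(-3 + h))
O(Y) = 25 (O(Y) = 5**2 = 25)
(j(7, B(-2, -3)) + O(-6))**2 = (-4*sqrt(-3 + 7) + 25)**2 = (-4*sqrt(4) + 25)**2 = (-4*2 + 25)**2 = (-8 + 25)**2 = 17**2 = 289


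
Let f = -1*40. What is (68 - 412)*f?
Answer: 13760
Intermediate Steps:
f = -40
(68 - 412)*f = (68 - 412)*(-40) = -344*(-40) = 13760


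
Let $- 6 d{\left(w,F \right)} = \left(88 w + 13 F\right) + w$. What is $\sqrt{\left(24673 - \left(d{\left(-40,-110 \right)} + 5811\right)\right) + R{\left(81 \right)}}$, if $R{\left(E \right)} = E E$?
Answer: $\frac{\sqrt{221322}}{3} \approx 156.82$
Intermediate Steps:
$d{\left(w,F \right)} = - \frac{89 w}{6} - \frac{13 F}{6}$ ($d{\left(w,F \right)} = - \frac{\left(88 w + 13 F\right) + w}{6} = - \frac{\left(13 F + 88 w\right) + w}{6} = - \frac{13 F + 89 w}{6} = - \frac{89 w}{6} - \frac{13 F}{6}$)
$R{\left(E \right)} = E^{2}$
$\sqrt{\left(24673 - \left(d{\left(-40,-110 \right)} + 5811\right)\right) + R{\left(81 \right)}} = \sqrt{\left(24673 - \left(\left(\left(- \frac{89}{6}\right) \left(-40\right) - - \frac{715}{3}\right) + 5811\right)\right) + 81^{2}} = \sqrt{\left(24673 - \left(\left(\frac{1780}{3} + \frac{715}{3}\right) + 5811\right)\right) + 6561} = \sqrt{\left(24673 - \left(\frac{2495}{3} + 5811\right)\right) + 6561} = \sqrt{\left(24673 - \frac{19928}{3}\right) + 6561} = \sqrt{\frac{54091}{3} + 6561} = \sqrt{\frac{73774}{3}} = \frac{\sqrt{221322}}{3}$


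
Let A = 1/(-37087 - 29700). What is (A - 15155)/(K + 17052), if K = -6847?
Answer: -1012156986/681561335 ≈ -1.4851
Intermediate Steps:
A = -1/66787 (A = 1/(-66787) = -1/66787 ≈ -1.4973e-5)
(A - 15155)/(K + 17052) = (-1/66787 - 15155)/(-6847 + 17052) = -1012156986/66787/10205 = -1012156986/66787*1/10205 = -1012156986/681561335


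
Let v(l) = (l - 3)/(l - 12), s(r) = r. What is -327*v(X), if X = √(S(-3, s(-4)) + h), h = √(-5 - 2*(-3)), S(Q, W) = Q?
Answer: -6213/73 + 2943*I*√2/146 ≈ -85.11 + 28.507*I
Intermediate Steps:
h = 1 (h = √(-5 + 6) = √1 = 1)
X = I*√2 (X = √(-3 + 1) = √(-2) = I*√2 ≈ 1.4142*I)
v(l) = (-3 + l)/(-12 + l)
-327*v(X) = -327*(-3 + I*√2)/(-12 + I*√2)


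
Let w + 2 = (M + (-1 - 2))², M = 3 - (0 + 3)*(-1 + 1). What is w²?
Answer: 4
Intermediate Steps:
M = 3 (M = 3 - 3*0 = 3 - 1*0 = 3 + 0 = 3)
w = -2 (w = -2 + (3 + (-1 - 2))² = -2 + (3 - 3)² = -2 + 0² = -2 + 0 = -2)
w² = (-2)² = 4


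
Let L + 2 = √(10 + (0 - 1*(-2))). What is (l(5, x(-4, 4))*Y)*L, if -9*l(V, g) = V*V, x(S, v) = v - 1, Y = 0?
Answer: 0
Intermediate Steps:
x(S, v) = -1 + v
L = -2 + 2*√3 (L = -2 + √(10 + (0 - 1*(-2))) = -2 + √(10 + (0 + 2)) = -2 + √(10 + 2) = -2 + √12 = -2 + 2*√3 ≈ 1.4641)
l(V, g) = -V²/9 (l(V, g) = -V*V/9 = -V²/9)
(l(5, x(-4, 4))*Y)*L = (-⅑*5²*0)*(-2 + 2*√3) = (-⅑*25*0)*(-2 + 2*√3) = (-25/9*0)*(-2 + 2*√3) = 0*(-2 + 2*√3) = 0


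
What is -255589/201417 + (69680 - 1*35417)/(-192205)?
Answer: -56026634416/38713354485 ≈ -1.4472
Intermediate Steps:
-255589/201417 + (69680 - 1*35417)/(-192205) = -255589*1/201417 + (69680 - 35417)*(-1/192205) = -255589/201417 + 34263*(-1/192205) = -255589/201417 - 34263/192205 = -56026634416/38713354485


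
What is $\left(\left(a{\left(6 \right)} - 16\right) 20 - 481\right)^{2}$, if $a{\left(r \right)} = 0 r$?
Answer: $641601$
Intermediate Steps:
$a{\left(r \right)} = 0$
$\left(\left(a{\left(6 \right)} - 16\right) 20 - 481\right)^{2} = \left(\left(0 - 16\right) 20 - 481\right)^{2} = \left(\left(-16\right) 20 - 481\right)^{2} = \left(-320 - 481\right)^{2} = \left(-801\right)^{2} = 641601$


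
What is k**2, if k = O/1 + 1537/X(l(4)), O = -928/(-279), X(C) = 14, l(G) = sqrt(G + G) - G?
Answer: 195200494225/15256836 ≈ 12794.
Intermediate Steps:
l(G) = -G + sqrt(2)*sqrt(G) (l(G) = sqrt(2*G) - G = sqrt(2)*sqrt(G) - G = -G + sqrt(2)*sqrt(G))
O = 928/279 (O = -928*(-1/279) = 928/279 ≈ 3.3262)
k = 441815/3906 (k = (928/279)/1 + 1537/14 = (928/279)*1 + 1537*(1/14) = 928/279 + 1537/14 = 441815/3906 ≈ 113.11)
k**2 = (441815/3906)**2 = 195200494225/15256836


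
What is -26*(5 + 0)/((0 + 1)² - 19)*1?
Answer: 65/9 ≈ 7.2222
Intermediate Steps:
-26*(5 + 0)/((0 + 1)² - 19)*1 = -130/(1² - 19)*1 = -130/(1 - 19)*1 = -130/(-18)*1 = -130*(-1)/18*1 = -26*(-5/18)*1 = (65/9)*1 = 65/9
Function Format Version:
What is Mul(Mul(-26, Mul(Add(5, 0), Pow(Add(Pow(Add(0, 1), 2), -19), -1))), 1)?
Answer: Rational(65, 9) ≈ 7.2222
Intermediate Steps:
Mul(Mul(-26, Mul(Add(5, 0), Pow(Add(Pow(Add(0, 1), 2), -19), -1))), 1) = Mul(Mul(-26, Mul(5, Pow(Add(Pow(1, 2), -19), -1))), 1) = Mul(Mul(-26, Mul(5, Pow(Add(1, -19), -1))), 1) = Mul(Mul(-26, Mul(5, Pow(-18, -1))), 1) = Mul(Mul(-26, Mul(5, Rational(-1, 18))), 1) = Mul(Mul(-26, Rational(-5, 18)), 1) = Mul(Rational(65, 9), 1) = Rational(65, 9)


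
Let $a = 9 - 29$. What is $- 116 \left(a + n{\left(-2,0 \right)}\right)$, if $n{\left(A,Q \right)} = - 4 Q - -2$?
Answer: $2088$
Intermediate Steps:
$a = -20$ ($a = 9 - 29 = -20$)
$n{\left(A,Q \right)} = 2 - 4 Q$ ($n{\left(A,Q \right)} = - 4 Q + 2 = 2 - 4 Q$)
$- 116 \left(a + n{\left(-2,0 \right)}\right) = - 116 \left(-20 + \left(2 - 0\right)\right) = - 116 \left(-20 + \left(2 + 0\right)\right) = - 116 \left(-20 + 2\right) = \left(-116\right) \left(-18\right) = 2088$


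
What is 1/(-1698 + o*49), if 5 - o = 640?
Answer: -1/32813 ≈ -3.0476e-5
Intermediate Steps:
o = -635 (o = 5 - 1*640 = 5 - 640 = -635)
1/(-1698 + o*49) = 1/(-1698 - 635*49) = 1/(-1698 - 31115) = 1/(-32813) = -1/32813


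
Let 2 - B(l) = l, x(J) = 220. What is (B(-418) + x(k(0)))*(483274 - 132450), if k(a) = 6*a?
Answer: 224527360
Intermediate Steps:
B(l) = 2 - l
(B(-418) + x(k(0)))*(483274 - 132450) = ((2 - 1*(-418)) + 220)*(483274 - 132450) = ((2 + 418) + 220)*350824 = (420 + 220)*350824 = 640*350824 = 224527360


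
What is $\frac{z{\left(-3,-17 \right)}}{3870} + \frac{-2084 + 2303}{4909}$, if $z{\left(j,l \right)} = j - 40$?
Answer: $\frac{14801}{441810} \approx 0.033501$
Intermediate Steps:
$z{\left(j,l \right)} = -40 + j$
$\frac{z{\left(-3,-17 \right)}}{3870} + \frac{-2084 + 2303}{4909} = \frac{-40 - 3}{3870} + \frac{-2084 + 2303}{4909} = \left(-43\right) \frac{1}{3870} + 219 \cdot \frac{1}{4909} = - \frac{1}{90} + \frac{219}{4909} = \frac{14801}{441810}$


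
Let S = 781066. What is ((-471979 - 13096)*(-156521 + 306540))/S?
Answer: -72770466425/781066 ≈ -93168.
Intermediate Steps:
((-471979 - 13096)*(-156521 + 306540))/S = ((-471979 - 13096)*(-156521 + 306540))/781066 = -485075*150019*(1/781066) = -72770466425*1/781066 = -72770466425/781066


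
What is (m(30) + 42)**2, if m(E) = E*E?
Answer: 887364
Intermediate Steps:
m(E) = E**2
(m(30) + 42)**2 = (30**2 + 42)**2 = (900 + 42)**2 = 942**2 = 887364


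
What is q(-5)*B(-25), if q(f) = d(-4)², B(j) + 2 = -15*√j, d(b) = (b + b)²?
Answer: -8192 - 307200*I ≈ -8192.0 - 3.072e+5*I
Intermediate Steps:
d(b) = 4*b² (d(b) = (2*b)² = 4*b²)
B(j) = -2 - 15*√j
q(f) = 4096 (q(f) = (4*(-4)²)² = (4*16)² = 64² = 4096)
q(-5)*B(-25) = 4096*(-2 - 75*I) = -8192 - 307200*I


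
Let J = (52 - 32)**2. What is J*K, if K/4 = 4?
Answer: 6400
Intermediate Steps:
K = 16 (K = 4*4 = 16)
J = 400 (J = 20**2 = 400)
J*K = 400*16 = 6400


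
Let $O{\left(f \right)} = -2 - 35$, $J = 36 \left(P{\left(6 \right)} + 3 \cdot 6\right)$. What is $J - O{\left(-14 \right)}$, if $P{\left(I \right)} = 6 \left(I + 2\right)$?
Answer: $2413$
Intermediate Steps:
$P{\left(I \right)} = 12 + 6 I$ ($P{\left(I \right)} = 6 \left(2 + I\right) = 12 + 6 I$)
$J = 2376$ ($J = 36 \left(\left(12 + 6 \cdot 6\right) + 3 \cdot 6\right) = 36 \left(\left(12 + 36\right) + 18\right) = 36 \left(48 + 18\right) = 36 \cdot 66 = 2376$)
$O{\left(f \right)} = -37$ ($O{\left(f \right)} = -2 - 35 = -37$)
$J - O{\left(-14 \right)} = 2376 - -37 = 2376 + 37 = 2413$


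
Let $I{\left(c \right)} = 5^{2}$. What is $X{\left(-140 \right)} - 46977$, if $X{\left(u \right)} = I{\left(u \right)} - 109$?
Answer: $-47061$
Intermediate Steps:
$I{\left(c \right)} = 25$
$X{\left(u \right)} = -84$ ($X{\left(u \right)} = 25 - 109 = -84$)
$X{\left(-140 \right)} - 46977 = -84 - 46977 = -47061$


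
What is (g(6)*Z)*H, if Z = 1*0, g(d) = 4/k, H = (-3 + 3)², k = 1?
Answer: 0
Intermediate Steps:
H = 0 (H = 0² = 0)
g(d) = 4 (g(d) = 4/1 = 4*1 = 4)
Z = 0
(g(6)*Z)*H = (4*0)*0 = 0*0 = 0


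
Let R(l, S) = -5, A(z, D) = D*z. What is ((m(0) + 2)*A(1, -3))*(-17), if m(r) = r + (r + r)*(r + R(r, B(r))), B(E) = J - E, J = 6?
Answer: 102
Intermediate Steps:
B(E) = 6 - E
m(r) = r + 2*r*(-5 + r) (m(r) = r + (r + r)*(r - 5) = r + (2*r)*(-5 + r) = r + 2*r*(-5 + r))
((m(0) + 2)*A(1, -3))*(-17) = ((0*(-9 + 2*0) + 2)*(-3*1))*(-17) = ((0*(-9 + 0) + 2)*(-3))*(-17) = ((0*(-9) + 2)*(-3))*(-17) = ((0 + 2)*(-3))*(-17) = (2*(-3))*(-17) = -6*(-17) = 102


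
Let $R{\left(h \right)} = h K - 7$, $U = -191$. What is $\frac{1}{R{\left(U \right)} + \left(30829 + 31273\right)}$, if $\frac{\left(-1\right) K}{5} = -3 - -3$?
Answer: $\frac{1}{62095} \approx 1.6104 \cdot 10^{-5}$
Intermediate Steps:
$K = 0$ ($K = - 5 \left(-3 - -3\right) = - 5 \left(-3 + 3\right) = \left(-5\right) 0 = 0$)
$R{\left(h \right)} = -7$ ($R{\left(h \right)} = h 0 - 7 = 0 - 7 = -7$)
$\frac{1}{R{\left(U \right)} + \left(30829 + 31273\right)} = \frac{1}{-7 + \left(30829 + 31273\right)} = \frac{1}{-7 + 62102} = \frac{1}{62095}$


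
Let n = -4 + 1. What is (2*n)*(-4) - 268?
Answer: -244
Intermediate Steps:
n = -3
(2*n)*(-4) - 268 = (2*(-3))*(-4) - 268 = -6*(-4) - 268 = 24 - 268 = -244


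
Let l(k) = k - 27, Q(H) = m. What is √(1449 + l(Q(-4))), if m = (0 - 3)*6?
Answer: 6*√39 ≈ 37.470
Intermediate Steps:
m = -18 (m = -3*6 = -18)
Q(H) = -18
l(k) = -27 + k
√(1449 + l(Q(-4))) = √(1449 + (-27 - 18)) = √(1449 - 45) = √1404 = 6*√39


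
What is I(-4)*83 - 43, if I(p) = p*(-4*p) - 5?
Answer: -5770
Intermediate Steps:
I(p) = -5 - 4*p² (I(p) = -4*p² - 5 = -5 - 4*p²)
I(-4)*83 - 43 = (-5 - 4*(-4)²)*83 - 43 = (-5 - 4*16)*83 - 43 = (-5 - 64)*83 - 43 = -69*83 - 43 = -5727 - 43 = -5770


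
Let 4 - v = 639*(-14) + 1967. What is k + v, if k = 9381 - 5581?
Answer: 10783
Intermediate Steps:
k = 3800
v = 6983 (v = 4 - (639*(-14) + 1967) = 4 - (-8946 + 1967) = 4 - 1*(-6979) = 4 + 6979 = 6983)
k + v = 3800 + 6983 = 10783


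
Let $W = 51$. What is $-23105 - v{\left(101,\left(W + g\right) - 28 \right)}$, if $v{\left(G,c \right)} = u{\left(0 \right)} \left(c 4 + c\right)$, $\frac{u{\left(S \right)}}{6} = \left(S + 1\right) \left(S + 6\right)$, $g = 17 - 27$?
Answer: $-25445$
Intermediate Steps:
$g = -10$ ($g = 17 - 27 = -10$)
$u{\left(S \right)} = 6 \left(1 + S\right) \left(6 + S\right)$ ($u{\left(S \right)} = 6 \left(S + 1\right) \left(S + 6\right) = 6 \left(1 + S\right) \left(6 + S\right)$)
$v{\left(G,c \right)} = 180 c$ ($v{\left(G,c \right)} = \left(36 + 6 \cdot 0^{2} + 42 \cdot 0\right) \left(c 4 + c\right) = \left(36 + 6 \cdot 0 + 0\right) \left(4 c + c\right) = \left(36 + 0 + 0\right) 5 c = 36 \cdot 5 c = 180 c$)
$-23105 - v{\left(101,\left(W + g\right) - 28 \right)} = -23105 - 180 \left(\left(51 - 10\right) - 28\right) = -23105 - 180 \left(41 - 28\right) = -23105 - 180 \cdot 13 = -23105 - 2340 = -25445$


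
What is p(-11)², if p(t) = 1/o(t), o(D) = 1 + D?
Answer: 1/100 ≈ 0.010000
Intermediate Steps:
p(t) = 1/(1 + t)
p(-11)² = (1/(1 - 11))² = (1/(-10))² = (-⅒)² = 1/100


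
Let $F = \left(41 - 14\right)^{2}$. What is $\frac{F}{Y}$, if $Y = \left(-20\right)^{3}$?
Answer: $- \frac{729}{8000} \approx -0.091125$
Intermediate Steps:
$Y = -8000$
$F = 729$ ($F = 27^{2} = 729$)
$\frac{F}{Y} = \frac{729}{-8000} = 729 \left(- \frac{1}{8000}\right) = - \frac{729}{8000}$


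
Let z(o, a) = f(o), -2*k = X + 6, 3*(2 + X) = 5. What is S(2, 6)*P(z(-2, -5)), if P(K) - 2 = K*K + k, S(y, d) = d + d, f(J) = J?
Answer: 38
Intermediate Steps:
X = -1/3 (X = -2 + (1/3)*5 = -2 + 5/3 = -1/3 ≈ -0.33333)
k = -17/6 (k = -(-1/3 + 6)/2 = -1/2*17/3 = -17/6 ≈ -2.8333)
z(o, a) = o
S(y, d) = 2*d
P(K) = -5/6 + K**2 (P(K) = 2 + (K*K - 17/6) = 2 + (K**2 - 17/6) = 2 + (-17/6 + K**2) = -5/6 + K**2)
S(2, 6)*P(z(-2, -5)) = (2*6)*(-5/6 + (-2)**2) = 12*(-5/6 + 4) = 12*(19/6) = 38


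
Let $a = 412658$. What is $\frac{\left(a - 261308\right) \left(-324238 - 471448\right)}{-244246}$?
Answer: $\frac{60213538050}{122123} \approx 4.9306 \cdot 10^{5}$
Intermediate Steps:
$\frac{\left(a - 261308\right) \left(-324238 - 471448\right)}{-244246} = \frac{\left(412658 - 261308\right) \left(-324238 - 471448\right)}{-244246} = 151350 \left(-795686\right) \left(- \frac{1}{244246}\right) = \left(-120427076100\right) \left(- \frac{1}{244246}\right) = \frac{60213538050}{122123}$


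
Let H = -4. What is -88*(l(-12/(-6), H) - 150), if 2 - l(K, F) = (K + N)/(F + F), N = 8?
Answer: 12914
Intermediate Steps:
l(K, F) = 2 - (8 + K)/(2*F) (l(K, F) = 2 - (K + 8)/(F + F) = 2 - (8 + K)/(2*F))
-88*(l(-12/(-6), H) - 150) = -88*((½)*(-8 - (-12)/(-6) + 4*(-4))/(-4) - 150) = -88*((½)*(-¼)*(-8 - (-12)*(-1)/6 - 16) - 150) = -88*((½)*(-¼)*(-8 - 1*2 - 16) - 150) = -88*((½)*(-¼)*(-8 - 2 - 16) - 150) = -88*((½)*(-¼)*(-26) - 150) = -88*(13/4 - 150) = -88*(-587/4) = 12914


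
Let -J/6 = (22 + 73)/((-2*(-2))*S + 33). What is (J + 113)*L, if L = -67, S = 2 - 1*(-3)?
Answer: -363073/53 ≈ -6850.4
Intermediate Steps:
S = 5 (S = 2 + 3 = 5)
J = -570/53 (J = -6*(22 + 73)/(-2*(-2)*5 + 33) = -570/(4*5 + 33) = -570/(20 + 33) = -570/53 ≈ -10.755)
(J + 113)*L = (-570/53 + 113)*(-67) = (5419/53)*(-67) = -363073/53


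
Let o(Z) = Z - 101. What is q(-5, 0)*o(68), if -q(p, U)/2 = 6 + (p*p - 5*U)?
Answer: 2046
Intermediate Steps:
q(p, U) = -12 - 2*p² + 10*U (q(p, U) = -2*(6 + (p*p - 5*U)) = -2*(6 + (p² - 5*U)) = -2*(6 + p² - 5*U) = -12 - 2*p² + 10*U)
o(Z) = -101 + Z
q(-5, 0)*o(68) = (-12 - 2*(-5)² + 10*0)*(-101 + 68) = (-12 - 2*25 + 0)*(-33) = (-12 - 50 + 0)*(-33) = -62*(-33) = 2046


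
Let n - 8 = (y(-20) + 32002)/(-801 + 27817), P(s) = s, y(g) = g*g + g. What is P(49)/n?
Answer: 661892/124255 ≈ 5.3269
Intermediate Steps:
y(g) = g + g² (y(g) = g² + g = g + g²)
n = 124255/13508 (n = 8 + (-20*(1 - 20) + 32002)/(-801 + 27817) = 8 + (-20*(-19) + 32002)/27016 = 8 + (380 + 32002)*(1/27016) = 8 + 32382*(1/27016) = 8 + 16191/13508 = 124255/13508 ≈ 9.1986)
P(49)/n = 49/(124255/13508) = 49*(13508/124255) = 661892/124255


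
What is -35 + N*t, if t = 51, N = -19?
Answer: -1004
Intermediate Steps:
-35 + N*t = -35 - 19*51 = -35 - 969 = -1004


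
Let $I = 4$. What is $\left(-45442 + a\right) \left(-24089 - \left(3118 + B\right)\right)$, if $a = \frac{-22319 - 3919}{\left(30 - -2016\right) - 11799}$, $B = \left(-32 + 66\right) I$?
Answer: $\frac{4039195348228}{3251} \approx 1.2424 \cdot 10^{9}$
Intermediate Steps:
$B = 136$ ($B = \left(-32 + 66\right) 4 = 34 \cdot 4 = 136$)
$a = \frac{8746}{3251}$ ($a = - \frac{26238}{\left(30 + 2016\right) - 11799} = - \frac{26238}{2046 - 11799} = - \frac{26238}{-9753} = \left(-26238\right) \left(- \frac{1}{9753}\right) = \frac{8746}{3251} \approx 2.6903$)
$\left(-45442 + a\right) \left(-24089 - \left(3118 + B\right)\right) = \left(-45442 + \frac{8746}{3251}\right) \left(-24089 - 3254\right) = - \frac{147723196 \left(-24089 - 3254\right)}{3251} = \left(- \frac{147723196}{3251}\right) \left(-27343\right) = \frac{4039195348228}{3251}$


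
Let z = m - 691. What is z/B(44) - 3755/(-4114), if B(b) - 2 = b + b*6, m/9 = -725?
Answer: -14261287/637670 ≈ -22.365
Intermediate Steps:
m = -6525 (m = 9*(-725) = -6525)
B(b) = 2 + 7*b (B(b) = 2 + (b + b*6) = 2 + (b + 6*b) = 2 + 7*b)
z = -7216 (z = -6525 - 691 = -7216)
z/B(44) - 3755/(-4114) = -7216/(2 + 7*44) - 3755/(-4114) = -7216/(2 + 308) - 3755*(-1/4114) = -7216/310 + 3755/4114 = -7216*1/310 + 3755/4114 = -3608/155 + 3755/4114 = -14261287/637670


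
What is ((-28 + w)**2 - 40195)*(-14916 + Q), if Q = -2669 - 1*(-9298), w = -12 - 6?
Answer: 315560673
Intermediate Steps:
w = -18
Q = 6629 (Q = -2669 + 9298 = 6629)
((-28 + w)**2 - 40195)*(-14916 + Q) = ((-28 - 18)**2 - 40195)*(-14916 + 6629) = ((-46)**2 - 40195)*(-8287) = (2116 - 40195)*(-8287) = -38079*(-8287) = 315560673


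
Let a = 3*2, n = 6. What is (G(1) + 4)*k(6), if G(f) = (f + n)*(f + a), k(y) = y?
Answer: 318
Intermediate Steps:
a = 6
G(f) = (6 + f)² (G(f) = (f + 6)*(f + 6) = (6 + f)*(6 + f) = (6 + f)²)
(G(1) + 4)*k(6) = ((36 + 1² + 12*1) + 4)*6 = ((36 + 1 + 12) + 4)*6 = (49 + 4)*6 = 53*6 = 318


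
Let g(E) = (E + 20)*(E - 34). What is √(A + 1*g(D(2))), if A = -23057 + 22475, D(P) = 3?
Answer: I*√1295 ≈ 35.986*I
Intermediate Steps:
g(E) = (-34 + E)*(20 + E) (g(E) = (20 + E)*(-34 + E) = (-34 + E)*(20 + E))
A = -582
√(A + 1*g(D(2))) = √(-582 + 1*(-680 + 3² - 14*3)) = √(-582 + 1*(-680 + 9 - 42)) = √(-582 + 1*(-713)) = √(-582 - 713) = √(-1295) = I*√1295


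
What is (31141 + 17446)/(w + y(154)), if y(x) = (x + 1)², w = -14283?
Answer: 48587/9742 ≈ 4.9874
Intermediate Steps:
y(x) = (1 + x)²
(31141 + 17446)/(w + y(154)) = (31141 + 17446)/(-14283 + (1 + 154)²) = 48587/(-14283 + 155²) = 48587/(-14283 + 24025) = 48587/9742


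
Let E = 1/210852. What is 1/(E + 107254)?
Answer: 210852/22614720409 ≈ 9.3237e-6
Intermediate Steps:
E = 1/210852 ≈ 4.7427e-6
1/(E + 107254) = 1/(1/210852 + 107254) = 1/(22614720409/210852) = 210852/22614720409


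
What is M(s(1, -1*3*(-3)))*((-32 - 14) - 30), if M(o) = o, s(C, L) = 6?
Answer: -456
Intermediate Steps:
M(s(1, -1*3*(-3)))*((-32 - 14) - 30) = 6*((-32 - 14) - 30) = 6*(-46 - 30) = 6*(-76) = -456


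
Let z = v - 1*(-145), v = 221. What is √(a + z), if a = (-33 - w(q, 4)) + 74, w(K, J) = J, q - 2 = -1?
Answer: √403 ≈ 20.075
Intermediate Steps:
q = 1 (q = 2 - 1 = 1)
z = 366 (z = 221 - 1*(-145) = 221 + 145 = 366)
a = 37 (a = (-33 - 1*4) + 74 = (-33 - 4) + 74 = -37 + 74 = 37)
√(a + z) = √(37 + 366) = √403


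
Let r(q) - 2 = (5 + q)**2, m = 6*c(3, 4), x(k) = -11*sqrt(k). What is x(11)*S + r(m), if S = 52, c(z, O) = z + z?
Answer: 1683 - 572*sqrt(11) ≈ -214.11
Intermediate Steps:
c(z, O) = 2*z
m = 36 (m = 6*(2*3) = 6*6 = 36)
r(q) = 2 + (5 + q)**2
x(11)*S + r(m) = -11*sqrt(11)*52 + (2 + (5 + 36)**2) = -572*sqrt(11) + (2 + 41**2) = -572*sqrt(11) + (2 + 1681) = -572*sqrt(11) + 1683 = 1683 - 572*sqrt(11)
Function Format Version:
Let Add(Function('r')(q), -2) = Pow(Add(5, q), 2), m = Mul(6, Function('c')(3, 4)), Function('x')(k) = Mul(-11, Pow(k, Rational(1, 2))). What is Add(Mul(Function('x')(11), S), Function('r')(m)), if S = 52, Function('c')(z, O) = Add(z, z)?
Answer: Add(1683, Mul(-572, Pow(11, Rational(1, 2)))) ≈ -214.11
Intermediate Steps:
Function('c')(z, O) = Mul(2, z)
m = 36 (m = Mul(6, Mul(2, 3)) = Mul(6, 6) = 36)
Function('r')(q) = Add(2, Pow(Add(5, q), 2))
Add(Mul(Function('x')(11), S), Function('r')(m)) = Add(Mul(Mul(-11, Pow(11, Rational(1, 2))), 52), Add(2, Pow(Add(5, 36), 2))) = Add(Mul(-572, Pow(11, Rational(1, 2))), Add(2, Pow(41, 2))) = Add(Mul(-572, Pow(11, Rational(1, 2))), Add(2, 1681)) = Add(Mul(-572, Pow(11, Rational(1, 2))), 1683) = Add(1683, Mul(-572, Pow(11, Rational(1, 2))))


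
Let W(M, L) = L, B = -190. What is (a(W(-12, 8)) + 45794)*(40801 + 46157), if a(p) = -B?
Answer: 3998676672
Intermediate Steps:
a(p) = 190 (a(p) = -1*(-190) = 190)
(a(W(-12, 8)) + 45794)*(40801 + 46157) = (190 + 45794)*(40801 + 46157) = 45984*86958 = 3998676672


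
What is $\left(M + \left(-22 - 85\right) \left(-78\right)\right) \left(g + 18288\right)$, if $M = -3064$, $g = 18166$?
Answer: $192550028$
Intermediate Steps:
$\left(M + \left(-22 - 85\right) \left(-78\right)\right) \left(g + 18288\right) = \left(-3064 + \left(-22 - 85\right) \left(-78\right)\right) \left(18166 + 18288\right) = \left(-3064 - -8346\right) 36454 = \left(-3064 + 8346\right) 36454 = 5282 \cdot 36454 = 192550028$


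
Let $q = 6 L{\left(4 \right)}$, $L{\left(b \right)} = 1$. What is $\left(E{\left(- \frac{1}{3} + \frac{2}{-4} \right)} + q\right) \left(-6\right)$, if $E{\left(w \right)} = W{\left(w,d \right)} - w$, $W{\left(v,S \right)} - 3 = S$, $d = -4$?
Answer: $-35$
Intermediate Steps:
$W{\left(v,S \right)} = 3 + S$
$E{\left(w \right)} = -1 - w$ ($E{\left(w \right)} = \left(3 - 4\right) - w = -1 - w$)
$q = 6$ ($q = 6 \cdot 1 = 6$)
$\left(E{\left(- \frac{1}{3} + \frac{2}{-4} \right)} + q\right) \left(-6\right) = \left(\left(-1 - \left(- \frac{1}{3} + \frac{2}{-4}\right)\right) + 6\right) \left(-6\right) = \left(\left(-1 - \left(\left(-1\right) \frac{1}{3} + 2 \left(- \frac{1}{4}\right)\right)\right) + 6\right) \left(-6\right) = \left(\left(-1 - \left(- \frac{1}{3} - \frac{1}{2}\right)\right) + 6\right) \left(-6\right) = \left(\left(-1 - - \frac{5}{6}\right) + 6\right) \left(-6\right) = \left(\left(-1 + \frac{5}{6}\right) + 6\right) \left(-6\right) = \left(- \frac{1}{6} + 6\right) \left(-6\right) = \frac{35}{6} \left(-6\right) = -35$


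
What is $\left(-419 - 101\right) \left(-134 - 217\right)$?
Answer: $182520$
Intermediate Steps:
$\left(-419 - 101\right) \left(-134 - 217\right) = - 520 \left(-134 - 217\right) = \left(-520\right) \left(-351\right) = 182520$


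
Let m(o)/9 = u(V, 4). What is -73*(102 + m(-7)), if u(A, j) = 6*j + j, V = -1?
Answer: -25842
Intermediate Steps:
u(A, j) = 7*j
m(o) = 252 (m(o) = 9*(7*4) = 9*28 = 252)
-73*(102 + m(-7)) = -73*(102 + 252) = -73*354 = -25842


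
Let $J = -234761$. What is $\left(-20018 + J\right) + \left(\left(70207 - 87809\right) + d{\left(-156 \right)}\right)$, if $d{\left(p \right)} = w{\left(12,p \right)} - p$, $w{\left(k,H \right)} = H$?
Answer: $-272381$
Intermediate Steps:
$d{\left(p \right)} = 0$ ($d{\left(p \right)} = p - p = 0$)
$\left(-20018 + J\right) + \left(\left(70207 - 87809\right) + d{\left(-156 \right)}\right) = \left(-20018 - 234761\right) + \left(\left(70207 - 87809\right) + 0\right) = -254779 + \left(-17602 + 0\right) = -254779 - 17602 = -272381$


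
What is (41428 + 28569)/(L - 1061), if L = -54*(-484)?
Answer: 69997/25075 ≈ 2.7915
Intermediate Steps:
L = 26136
(41428 + 28569)/(L - 1061) = (41428 + 28569)/(26136 - 1061) = 69997/25075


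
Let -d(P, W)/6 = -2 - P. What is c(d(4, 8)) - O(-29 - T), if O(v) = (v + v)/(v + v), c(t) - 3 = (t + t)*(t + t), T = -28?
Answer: 5186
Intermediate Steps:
d(P, W) = 12 + 6*P (d(P, W) = -6*(-2 - P) = 12 + 6*P)
c(t) = 3 + 4*t² (c(t) = 3 + (t + t)*(t + t) = 3 + (2*t)*(2*t) = 3 + 4*t²)
O(v) = 1 (O(v) = (2*v)/((2*v)) = (2*v)*(1/(2*v)) = 1)
c(d(4, 8)) - O(-29 - T) = (3 + 4*(12 + 6*4)²) - 1*1 = (3 + 4*(12 + 24)²) - 1 = (3 + 4*36²) - 1 = (3 + 4*1296) - 1 = (3 + 5184) - 1 = 5187 - 1 = 5186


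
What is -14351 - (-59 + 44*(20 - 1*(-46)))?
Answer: -17196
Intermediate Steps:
-14351 - (-59 + 44*(20 - 1*(-46))) = -14351 - (-59 + 44*(20 + 46)) = -14351 - (-59 + 44*66) = -14351 - (-59 + 2904) = -14351 - 1*2845 = -14351 - 2845 = -17196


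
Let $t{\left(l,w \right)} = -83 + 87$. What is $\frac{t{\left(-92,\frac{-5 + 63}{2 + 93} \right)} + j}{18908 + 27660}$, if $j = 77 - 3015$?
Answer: $- \frac{1467}{23284} \approx -0.063005$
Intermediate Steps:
$j = -2938$ ($j = 77 - 3015 = -2938$)
$t{\left(l,w \right)} = 4$
$\frac{t{\left(-92,\frac{-5 + 63}{2 + 93} \right)} + j}{18908 + 27660} = \frac{4 - 2938}{18908 + 27660} = - \frac{2934}{46568} = \left(-2934\right) \frac{1}{46568} = - \frac{1467}{23284}$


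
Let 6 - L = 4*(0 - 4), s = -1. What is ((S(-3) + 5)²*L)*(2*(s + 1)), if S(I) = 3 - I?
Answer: 0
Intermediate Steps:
L = 22 (L = 6 - 4*(0 - 4) = 6 - 4*(-4) = 6 - 1*(-16) = 6 + 16 = 22)
((S(-3) + 5)²*L)*(2*(s + 1)) = (((3 - 1*(-3)) + 5)²*22)*(2*(-1 + 1)) = (((3 + 3) + 5)²*22)*(2*0) = ((6 + 5)²*22)*0 = (11²*22)*0 = (121*22)*0 = 2662*0 = 0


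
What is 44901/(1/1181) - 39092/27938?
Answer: 740749243943/13969 ≈ 5.3028e+7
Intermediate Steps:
44901/(1/1181) - 39092/27938 = 44901/(1/1181) - 39092*1/27938 = 44901*1181 - 19546/13969 = 53028081 - 19546/13969 = 740749243943/13969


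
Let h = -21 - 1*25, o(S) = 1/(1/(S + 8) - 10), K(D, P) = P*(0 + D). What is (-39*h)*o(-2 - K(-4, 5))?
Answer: -46644/259 ≈ -180.09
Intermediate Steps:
K(D, P) = D*P (K(D, P) = P*D = D*P)
o(S) = 1/(-10 + 1/(8 + S)) (o(S) = 1/(1/(8 + S) - 10) = 1/(-10 + 1/(8 + S)))
h = -46 (h = -21 - 25 = -46)
(-39*h)*o(-2 - K(-4, 5)) = (-39*(-46))*((-8 - (-2 - (-4)*5))/(79 + 10*(-2 - (-4)*5))) = 1794*((-8 - (-2 - 1*(-20)))/(79 + 10*(-2 - 1*(-20)))) = 1794*((-8 - (-2 + 20))/(79 + 10*(-2 + 20))) = 1794*((-8 - 1*18)/(79 + 10*18)) = 1794*((-8 - 18)/(79 + 180)) = 1794*(-26/259) = -46644/259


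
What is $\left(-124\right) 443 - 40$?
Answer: $-54972$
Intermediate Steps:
$\left(-124\right) 443 - 40 = -54932 - 40 = -54972$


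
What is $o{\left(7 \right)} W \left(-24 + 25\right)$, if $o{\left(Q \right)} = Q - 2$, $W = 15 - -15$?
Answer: $150$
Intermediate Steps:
$W = 30$ ($W = 15 + 15 = 30$)
$o{\left(Q \right)} = -2 + Q$
$o{\left(7 \right)} W \left(-24 + 25\right) = \left(-2 + 7\right) 30 \left(-24 + 25\right) = 5 \cdot 30 \cdot 1 = 150 \cdot 1 = 150$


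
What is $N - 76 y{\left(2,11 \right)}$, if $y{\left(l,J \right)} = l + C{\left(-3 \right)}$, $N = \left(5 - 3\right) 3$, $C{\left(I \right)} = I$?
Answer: $82$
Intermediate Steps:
$N = 6$ ($N = 2 \cdot 3 = 6$)
$y{\left(l,J \right)} = -3 + l$ ($y{\left(l,J \right)} = l - 3 = -3 + l$)
$N - 76 y{\left(2,11 \right)} = 6 - 76 \left(-3 + 2\right) = 6 - -76 = 6 + 76 = 82$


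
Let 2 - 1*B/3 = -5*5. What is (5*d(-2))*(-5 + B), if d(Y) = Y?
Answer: -760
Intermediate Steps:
B = 81 (B = 6 - (-15)*5 = 6 - 3*(-25) = 6 + 75 = 81)
(5*d(-2))*(-5 + B) = (5*(-2))*(-5 + 81) = -10*76 = -760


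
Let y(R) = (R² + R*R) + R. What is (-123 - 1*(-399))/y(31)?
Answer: 92/651 ≈ 0.14132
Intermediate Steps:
y(R) = R + 2*R² (y(R) = (R² + R²) + R = 2*R² + R = R + 2*R²)
(-123 - 1*(-399))/y(31) = (-123 - 1*(-399))/((31*(1 + 2*31))) = (-123 + 399)/((31*(1 + 62))) = 276/((31*63)) = 276/1953 = 276*(1/1953) = 92/651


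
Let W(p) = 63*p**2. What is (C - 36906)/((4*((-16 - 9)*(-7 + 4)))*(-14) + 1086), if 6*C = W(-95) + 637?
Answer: -86944/4671 ≈ -18.614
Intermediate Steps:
C = 284606/3 (C = (63*(-95)**2 + 637)/6 = (63*9025 + 637)/6 = (568575 + 637)/6 = (1/6)*569212 = 284606/3 ≈ 94869.)
(C - 36906)/((4*((-16 - 9)*(-7 + 4)))*(-14) + 1086) = (284606/3 - 36906)/((4*((-16 - 9)*(-7 + 4)))*(-14) + 1086) = 173888/(3*((4*(-25*(-3)))*(-14) + 1086)) = 173888/(3*((4*75)*(-14) + 1086)) = 173888/(3*(300*(-14) + 1086)) = 173888/(3*(-4200 + 1086)) = (173888/3)/(-3114) = (173888/3)*(-1/3114) = -86944/4671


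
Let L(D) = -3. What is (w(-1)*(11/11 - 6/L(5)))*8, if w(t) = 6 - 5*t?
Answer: 264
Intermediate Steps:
(w(-1)*(11/11 - 6/L(5)))*8 = ((6 - 5*(-1))*(11/11 - 6/(-3)))*8 = ((6 + 5)*(11*(1/11) - 6*(-⅓)))*8 = (11*(1 + 2))*8 = (11*3)*8 = 33*8 = 264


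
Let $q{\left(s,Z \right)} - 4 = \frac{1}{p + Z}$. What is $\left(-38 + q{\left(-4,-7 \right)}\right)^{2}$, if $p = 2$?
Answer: $\frac{29241}{25} \approx 1169.6$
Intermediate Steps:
$q{\left(s,Z \right)} = 4 + \frac{1}{2 + Z}$
$\left(-38 + q{\left(-4,-7 \right)}\right)^{2} = \left(-38 + \frac{9 + 4 \left(-7\right)}{2 - 7}\right)^{2} = \left(-38 + \frac{9 - 28}{-5}\right)^{2} = \left(-38 - - \frac{19}{5}\right)^{2} = \left(-38 + \frac{19}{5}\right)^{2} = \left(- \frac{171}{5}\right)^{2} = \frac{29241}{25}$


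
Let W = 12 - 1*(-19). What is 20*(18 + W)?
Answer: 980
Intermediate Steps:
W = 31 (W = 12 + 19 = 31)
20*(18 + W) = 20*(18 + 31) = 20*49 = 980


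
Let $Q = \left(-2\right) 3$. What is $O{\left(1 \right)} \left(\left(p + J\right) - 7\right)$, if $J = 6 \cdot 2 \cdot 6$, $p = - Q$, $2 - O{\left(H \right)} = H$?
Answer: $71$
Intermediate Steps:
$O{\left(H \right)} = 2 - H$
$Q = -6$
$p = 6$ ($p = \left(-1\right) \left(-6\right) = 6$)
$J = 72$ ($J = 12 \cdot 6 = 72$)
$O{\left(1 \right)} \left(\left(p + J\right) - 7\right) = \left(2 - 1\right) \left(\left(6 + 72\right) - 7\right) = \left(2 - 1\right) \left(78 - 7\right) = 1 \cdot 71 = 71$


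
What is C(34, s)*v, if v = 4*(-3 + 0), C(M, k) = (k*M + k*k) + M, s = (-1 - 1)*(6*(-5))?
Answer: -68088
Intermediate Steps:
s = 60 (s = -2*(-30) = 60)
C(M, k) = M + k² + M*k (C(M, k) = (M*k + k²) + M = (k² + M*k) + M = M + k² + M*k)
v = -12 (v = 4*(-3) = -12)
C(34, s)*v = (34 + 60² + 34*60)*(-12) = (34 + 3600 + 2040)*(-12) = 5674*(-12) = -68088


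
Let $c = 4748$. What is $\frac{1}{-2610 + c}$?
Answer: $\frac{1}{2138} \approx 0.00046773$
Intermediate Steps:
$\frac{1}{-2610 + c} = \frac{1}{-2610 + 4748} = \frac{1}{2138}$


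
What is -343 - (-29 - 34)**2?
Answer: -4312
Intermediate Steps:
-343 - (-29 - 34)**2 = -343 - 1*(-63)**2 = -343 - 1*3969 = -343 - 3969 = -4312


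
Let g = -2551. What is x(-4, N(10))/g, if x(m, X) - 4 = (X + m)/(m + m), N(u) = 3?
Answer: -33/20408 ≈ -0.0016170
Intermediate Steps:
x(m, X) = 4 + (X + m)/(2*m) (x(m, X) = 4 + (X + m)/(m + m) = 4 + (X + m)/((2*m)) = 4 + (X + m)*(1/(2*m)) = 4 + (X + m)/(2*m))
x(-4, N(10))/g = ((½)*(3 + 9*(-4))/(-4))/(-2551) = ((½)*(-¼)*(3 - 36))*(-1/2551) = ((½)*(-¼)*(-33))*(-1/2551) = (33/8)*(-1/2551) = -33/20408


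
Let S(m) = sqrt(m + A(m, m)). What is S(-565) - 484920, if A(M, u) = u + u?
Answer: -484920 + I*sqrt(1695) ≈ -4.8492e+5 + 41.17*I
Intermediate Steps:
A(M, u) = 2*u
S(m) = sqrt(3)*sqrt(m) (S(m) = sqrt(m + 2*m) = sqrt(3*m) = sqrt(3)*sqrt(m))
S(-565) - 484920 = sqrt(3)*sqrt(-565) - 484920 = sqrt(3)*(I*sqrt(565)) - 484920 = I*sqrt(1695) - 484920 = -484920 + I*sqrt(1695)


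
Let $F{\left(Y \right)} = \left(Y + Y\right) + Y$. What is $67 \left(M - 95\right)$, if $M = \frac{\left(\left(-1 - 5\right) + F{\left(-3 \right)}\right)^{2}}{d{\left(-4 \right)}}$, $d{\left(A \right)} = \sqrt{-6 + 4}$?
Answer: $-6365 - \frac{15075 i \sqrt{2}}{2} \approx -6365.0 - 10660.0 i$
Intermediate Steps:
$d{\left(A \right)} = i \sqrt{2}$ ($d{\left(A \right)} = \sqrt{-2} = i \sqrt{2}$)
$F{\left(Y \right)} = 3 Y$ ($F{\left(Y \right)} = 2 Y + Y = 3 Y$)
$M = - \frac{225 i \sqrt{2}}{2}$ ($M = \frac{\left(\left(-1 - 5\right) + 3 \left(-3\right)\right)^{2}}{i \sqrt{2}} = \left(\left(-1 - 5\right) - 9\right)^{2} \left(- \frac{i \sqrt{2}}{2}\right) = \left(-6 - 9\right)^{2} \left(- \frac{i \sqrt{2}}{2}\right) = \left(-15\right)^{2} \left(- \frac{i \sqrt{2}}{2}\right) = 225 \left(- \frac{i \sqrt{2}}{2}\right) = - \frac{225 i \sqrt{2}}{2} \approx - 159.1 i$)
$67 \left(M - 95\right) = 67 \left(- \frac{225 i \sqrt{2}}{2} - 95\right) = 67 \left(-95 - \frac{225 i \sqrt{2}}{2}\right) = -6365 - \frac{15075 i \sqrt{2}}{2}$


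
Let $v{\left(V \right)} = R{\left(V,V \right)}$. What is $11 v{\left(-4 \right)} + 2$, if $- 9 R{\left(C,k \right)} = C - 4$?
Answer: $\frac{106}{9} \approx 11.778$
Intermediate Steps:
$R{\left(C,k \right)} = \frac{4}{9} - \frac{C}{9}$ ($R{\left(C,k \right)} = - \frac{C - 4}{9} = - \frac{-4 + C}{9} = \frac{4}{9} - \frac{C}{9}$)
$v{\left(V \right)} = \frac{4}{9} - \frac{V}{9}$
$11 v{\left(-4 \right)} + 2 = 11 \left(\frac{4}{9} - - \frac{4}{9}\right) + 2 = 11 \left(\frac{4}{9} + \frac{4}{9}\right) + 2 = 11 \cdot \frac{8}{9} + 2 = \frac{88}{9} + 2 = \frac{106}{9}$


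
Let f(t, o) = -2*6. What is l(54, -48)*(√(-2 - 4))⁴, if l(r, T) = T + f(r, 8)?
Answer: -2160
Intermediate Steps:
f(t, o) = -12
l(r, T) = -12 + T (l(r, T) = T - 12 = -12 + T)
l(54, -48)*(√(-2 - 4))⁴ = (-12 - 48)*(√(-2 - 4))⁴ = -60*(√(-6))⁴ = -60*(I*√6)⁴ = -60*36 = -2160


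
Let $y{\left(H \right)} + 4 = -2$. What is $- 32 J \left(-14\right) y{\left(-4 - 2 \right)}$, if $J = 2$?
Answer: $-5376$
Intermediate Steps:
$y{\left(H \right)} = -6$ ($y{\left(H \right)} = -4 - 2 = -6$)
$- 32 J \left(-14\right) y{\left(-4 - 2 \right)} = - 32 \cdot 2 \left(-14\right) \left(-6\right) = \left(-32\right) \left(-28\right) \left(-6\right) = 896 \left(-6\right) = -5376$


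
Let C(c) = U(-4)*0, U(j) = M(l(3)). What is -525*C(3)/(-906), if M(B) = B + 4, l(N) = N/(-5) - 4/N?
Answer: 0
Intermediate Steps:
l(N) = -4/N - N/5 (l(N) = N*(-1/5) - 4/N = -N/5 - 4/N = -4/N - N/5)
M(B) = 4 + B
U(j) = 31/15 (U(j) = 4 + (-4/3 - 1/5*3) = 4 + (-4*1/3 - 3/5) = 4 + (-4/3 - 3/5) = 4 - 29/15 = 31/15)
C(c) = 0 (C(c) = (31/15)*0 = 0)
-525*C(3)/(-906) = -525*0/(-906) = 0*(-1/906) = 0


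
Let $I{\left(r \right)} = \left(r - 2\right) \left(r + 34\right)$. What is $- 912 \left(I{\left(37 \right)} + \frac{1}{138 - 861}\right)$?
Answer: $- \frac{546182816}{241} \approx -2.2663 \cdot 10^{6}$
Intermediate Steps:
$I{\left(r \right)} = \left(-2 + r\right) \left(34 + r\right)$
$- 912 \left(I{\left(37 \right)} + \frac{1}{138 - 861}\right) = - 912 \left(\left(-68 + 37^{2} + 32 \cdot 37\right) + \frac{1}{138 - 861}\right) = - 912 \left(\left(-68 + 1369 + 1184\right) + \frac{1}{-723}\right) = - 912 \left(2485 - \frac{1}{723}\right) = \left(-912\right) \frac{1796654}{723} = - \frac{546182816}{241}$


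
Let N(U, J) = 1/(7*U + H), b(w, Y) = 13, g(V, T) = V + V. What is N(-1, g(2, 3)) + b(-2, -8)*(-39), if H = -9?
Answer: -8113/16 ≈ -507.06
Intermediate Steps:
g(V, T) = 2*V
N(U, J) = 1/(-9 + 7*U) (N(U, J) = 1/(7*U - 9) = 1/(-9 + 7*U))
N(-1, g(2, 3)) + b(-2, -8)*(-39) = 1/(-9 + 7*(-1)) + 13*(-39) = 1/(-9 - 7) - 507 = 1/(-16) - 507 = -1/16 - 507 = -8113/16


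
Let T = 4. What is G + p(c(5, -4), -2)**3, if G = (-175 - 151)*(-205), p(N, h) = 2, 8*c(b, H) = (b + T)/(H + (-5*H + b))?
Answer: 66838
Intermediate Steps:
c(b, H) = (4 + b)/(8*(b - 4*H)) (c(b, H) = ((b + 4)/(H + (-5*H + b)))/8 = ((4 + b)/(H + (b - 5*H)))/8 = ((4 + b)/(b - 4*H))/8 = (4 + b)/(8*(b - 4*H)))
G = 66830 (G = -326*(-205) = 66830)
G + p(c(5, -4), -2)**3 = 66830 + 2**3 = 66830 + 8 = 66838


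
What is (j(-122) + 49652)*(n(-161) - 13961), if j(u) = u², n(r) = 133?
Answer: -892403808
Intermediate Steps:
(j(-122) + 49652)*(n(-161) - 13961) = ((-122)² + 49652)*(133 - 13961) = (14884 + 49652)*(-13828) = 64536*(-13828) = -892403808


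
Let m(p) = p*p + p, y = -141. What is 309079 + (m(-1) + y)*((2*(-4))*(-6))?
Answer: 302311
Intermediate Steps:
m(p) = p + p² (m(p) = p² + p = p + p²)
309079 + (m(-1) + y)*((2*(-4))*(-6)) = 309079 + (-(1 - 1) - 141)*((2*(-4))*(-6)) = 309079 + (-1*0 - 141)*(-8*(-6)) = 309079 + (0 - 141)*48 = 309079 - 141*48 = 309079 - 6768 = 302311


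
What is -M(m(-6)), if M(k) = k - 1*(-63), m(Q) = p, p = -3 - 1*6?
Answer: -54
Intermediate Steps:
p = -9 (p = -3 - 6 = -9)
m(Q) = -9
M(k) = 63 + k (M(k) = k + 63 = 63 + k)
-M(m(-6)) = -(63 - 9) = -1*54 = -54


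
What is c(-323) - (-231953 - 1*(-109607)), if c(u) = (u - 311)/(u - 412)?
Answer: 89924944/735 ≈ 1.2235e+5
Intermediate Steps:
c(u) = (-311 + u)/(-412 + u)
c(-323) - (-231953 - 1*(-109607)) = (-311 - 323)/(-412 - 323) - (-231953 - 1*(-109607)) = -634/(-735) - (-231953 + 109607) = -1/735*(-634) - 1*(-122346) = 634/735 + 122346 = 89924944/735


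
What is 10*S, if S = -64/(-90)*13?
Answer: 832/9 ≈ 92.444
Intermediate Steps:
S = 416/45 (S = -64*(-1/90)*13 = (32/45)*13 = 416/45 ≈ 9.2444)
10*S = 10*(416/45) = 832/9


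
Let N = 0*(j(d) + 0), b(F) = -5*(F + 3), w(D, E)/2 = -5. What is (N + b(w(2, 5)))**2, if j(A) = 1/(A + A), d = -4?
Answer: 1225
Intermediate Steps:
w(D, E) = -10 (w(D, E) = 2*(-5) = -10)
j(A) = 1/(2*A)
b(F) = -15 - 5*F (b(F) = -5*(3 + F) = -15 - 5*F)
N = 0 (N = 0*((1/2)/(-4) + 0) = 0*((1/2)*(-1/4) + 0) = 0*(-1/8 + 0) = 0*(-1/8) = 0)
(N + b(w(2, 5)))**2 = (0 + (-15 - 5*(-10)))**2 = (0 + (-15 + 50))**2 = (0 + 35)**2 = 35**2 = 1225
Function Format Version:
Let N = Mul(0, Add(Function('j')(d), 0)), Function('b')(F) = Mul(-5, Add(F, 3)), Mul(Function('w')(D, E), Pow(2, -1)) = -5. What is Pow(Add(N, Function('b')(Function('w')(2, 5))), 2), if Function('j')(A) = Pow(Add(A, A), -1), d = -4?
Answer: 1225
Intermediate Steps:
Function('w')(D, E) = -10 (Function('w')(D, E) = Mul(2, -5) = -10)
Function('j')(A) = Mul(Rational(1, 2), Pow(A, -1)) (Function('j')(A) = Pow(Mul(2, A), -1) = Mul(Rational(1, 2), Pow(A, -1)))
Function('b')(F) = Add(-15, Mul(-5, F)) (Function('b')(F) = Mul(-5, Add(3, F)) = Add(-15, Mul(-5, F)))
N = 0 (N = Mul(0, Add(Mul(Rational(1, 2), Pow(-4, -1)), 0)) = Mul(0, Add(Mul(Rational(1, 2), Rational(-1, 4)), 0)) = Mul(0, Add(Rational(-1, 8), 0)) = Mul(0, Rational(-1, 8)) = 0)
Pow(Add(N, Function('b')(Function('w')(2, 5))), 2) = Pow(Add(0, Add(-15, Mul(-5, -10))), 2) = Pow(Add(0, Add(-15, 50)), 2) = Pow(Add(0, 35), 2) = Pow(35, 2) = 1225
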